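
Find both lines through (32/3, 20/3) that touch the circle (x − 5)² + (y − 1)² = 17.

Let a tangent through (32/3, 20/3) have slope m. Its distance from (5, 1) must equal √17:
[m·(−17/3) − (−17/3)]² = 17(m² + 1)
4m² − 17m + 4 = 0, so m = 4 or m = 1/4.
Through (32/3, 20/3) these give 4x − y = 36 and x − 4y = −16.

4x − y = 36 and x − 4y = −16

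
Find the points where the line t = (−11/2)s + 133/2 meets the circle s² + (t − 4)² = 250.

From the line, t = (133 − 11s)/2. Substituting:
125s² − 2750s + 14625 = 0  ⟹  s² − 22s + 117 = 0
s = 13 or s = 9, giving (13, −5) and (9, 17).

(9, 17) and (13, −5)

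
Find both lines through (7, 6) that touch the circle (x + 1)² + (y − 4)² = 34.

Write the tangent as mx − y + (6 − m·(7)) = 0 and set its distance from the centre to √34:
(−8m − (−2))² = 34(m² + 1)
15m² − 16m − 15 = 0, so m = −3/5 or m = 5/3.
Through (7, 6) these give 3x + 5y = 51 and 5x − 3y = 17.

3x + 5y = 51 and 5x − 3y = 17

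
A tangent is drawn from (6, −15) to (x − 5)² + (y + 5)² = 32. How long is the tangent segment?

√69

The centre is (5, −5) and r = 4√2. The square of the distance from P to the centre is 1 + 100 = 101.
By the tangent–radius right angle, tangent length = √(|PO|² − r²) = √69.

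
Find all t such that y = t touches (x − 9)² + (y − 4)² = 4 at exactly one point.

t = 2 or t = 6

The line touches the circle iff its distance from (9, 4) is 2:
|0·9 + 1·4 − t| / √1 = 2
|t − (4)| = 2, so t = 6 or t = 2.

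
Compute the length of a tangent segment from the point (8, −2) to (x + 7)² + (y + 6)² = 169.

6√2

Centre (−7, −6), r² = 169. |PO|² = (15)² + (4)² = 241.
By the tangent–radius right angle, tangent length = √(|PO|² − r²) = √72 = 6√2.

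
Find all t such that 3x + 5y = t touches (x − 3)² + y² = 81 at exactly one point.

The line touches the circle iff its distance from (3, 0) is 9:
|3·3 + 5·0 − t| / √34 = 9
|t − (9)| = 9√34.

t = 9 ± 9√34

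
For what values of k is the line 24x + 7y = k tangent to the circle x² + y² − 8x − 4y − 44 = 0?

For a tangent, require d(centre, line) = r = 8.
|24·4 + 7·2 − k| / √625 = 8
|k − (110)| = 8·25, so k = 310 or k = −90.

k = −90 or k = 310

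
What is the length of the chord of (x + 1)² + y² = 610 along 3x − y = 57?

10√10

Centre (−1, 0), r² = 610. Perpendicular distance d from centre to line = |−60| / √10 = 60/√10.
Chord = 2√(r² − d²) = 2·√(250) = 10√10.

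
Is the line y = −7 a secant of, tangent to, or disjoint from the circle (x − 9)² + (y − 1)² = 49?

Centre (9, 1), r² = 49. Distance² from centre to line = (8)² = 64.
Since d² > r², the line lies outside the circle.

disjoint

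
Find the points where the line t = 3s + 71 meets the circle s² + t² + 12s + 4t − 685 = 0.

From the line, t = 3s + 71. Substituting:
10s² + 450s + 4640 = 0  ⟹  s² + 45s + 464 = 0
s = −16 or s = −29, giving (−16, 23) and (−29, −16).

(−29, −16) and (−16, 23)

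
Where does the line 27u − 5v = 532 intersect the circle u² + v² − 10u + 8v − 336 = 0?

(16, −20) and (21, 7)

From the line, v = (−532 + 27u)/5. Substituting:
754u² − 27898u + 253344 = 0  ⟹  u² − 37u + 336 = 0
u = 21 or u = 16, giving (21, 7) and (16, −20).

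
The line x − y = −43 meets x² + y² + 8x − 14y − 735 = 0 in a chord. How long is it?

24√2

The distance from (−4, 7) to the line is 32/√2, and r² = 800.
Chord = 2√(r² − d²) = 2·√(288) = 24√2.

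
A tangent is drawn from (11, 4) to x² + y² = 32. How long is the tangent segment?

√105

With centre O = (0, 0), |OP|² = 137 and r² = 32.
Power of the point: PT² = |PO|² − r² = 105, so PT = √105.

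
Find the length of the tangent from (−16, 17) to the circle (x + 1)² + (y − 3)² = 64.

√357

The centre is (−1, 3) and r = 8. The square of the distance from P to the centre is 225 + 196 = 421.
The tangent meets the radius at right angles, so tangent² = |PO|² − r² = 421 − 64 = 357.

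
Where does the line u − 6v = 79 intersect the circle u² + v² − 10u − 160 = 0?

From the line, v = (−79 + u)/6. Substituting:
37u² − 518u + 481 = 0  ⟹  u² − 14u + 13 = 0
u = 13 or u = 1, giving (13, −11) and (1, −13).

(1, −13) and (13, −11)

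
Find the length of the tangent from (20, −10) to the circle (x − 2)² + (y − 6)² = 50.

The centre is (2, 6) and r = 5√2. The square of the distance from P to the centre is 324 + 256 = 580.
Power of the point: PT² = |PO|² − r² = 530, so PT = √530.

√530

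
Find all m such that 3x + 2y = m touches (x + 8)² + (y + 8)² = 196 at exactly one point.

m = −40 ± 14√13

The line touches the circle iff its distance from (−8, −8) is 14:
|3·(−8) + 2·(−8) − m| / √13 = 14
|m − (−40)| = 14√13.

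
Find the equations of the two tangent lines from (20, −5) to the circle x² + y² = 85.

A line y − (−5) = m(x − (20)) is tangent when its distance from (0, 0) is √85:
[m·(−20) − (5)]² = 85(m² + 1)
63m² + 40m − 12 = 0, so m = −6/7 or m = 2/9.
Through (20, −5) these give 6x + 7y = 85 and 2x − 9y = 85.

6x + 7y = 85 and 2x − 9y = 85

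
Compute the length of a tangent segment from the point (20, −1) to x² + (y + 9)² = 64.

20

The centre is (0, −9) and r = 8. The square of the distance from P to the centre is 400 + 64 = 464.
The tangent meets the radius at right angles, so tangent² = |PO|² − r² = 464 − 64 = 400.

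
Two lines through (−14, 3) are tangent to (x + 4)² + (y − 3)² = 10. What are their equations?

x + 3y = −5 and x − 3y = −23

A line y − (3) = m(x − (−14)) is tangent when its distance from (−4, 3) is √10:
(10m − (0))² = 10(m² + 1)
9m² − 1 = 0, so m = −1/3 or m = 1/3.
Through (−14, 3) these give x + 3y = −5 and x − 3y = −23.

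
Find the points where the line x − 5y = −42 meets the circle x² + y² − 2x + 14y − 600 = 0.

Substitute y = (42 + x)/5:
26x² + 104x − 10296 = 0  ⟹  x² + 4x − 396 = 0
x = 18 or x = −22, giving (18, 12) and (−22, 4).

(−22, 4) and (18, 12)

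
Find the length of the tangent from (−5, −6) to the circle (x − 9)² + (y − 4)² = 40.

Centre (9, 4), r² = 40. |PO|² = (−14)² + (−10)² = 296.
The tangent meets the radius at right angles, so tangent² = |PO|² − r² = 296 − 40 = 256.

16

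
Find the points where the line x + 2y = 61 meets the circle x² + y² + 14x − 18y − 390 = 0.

(−1, 31) and (7, 27)

Substitute y = (61 − x)/2:
5x² − 30x − 35 = 0  ⟹  x² − 6x − 7 = 0
x = 7 or x = −1, giving (7, 27) and (−1, 31).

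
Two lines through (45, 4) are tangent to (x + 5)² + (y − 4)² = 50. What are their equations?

A line y − (4) = m(x − (45)) is tangent when its distance from (−5, 4) is 5√2:
(−50m − (0))² = 50(m² + 1)
49m² − 1 = 0, so m = −1/7 or m = 1/7.
With m = −1/7: x + 7y = 73. With m = 1/7: x − 7y = 17.

x + 7y = 73 and x − 7y = 17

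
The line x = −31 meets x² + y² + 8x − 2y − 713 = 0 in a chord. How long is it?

The line gives x = −31. Substituting into the circle:
y² − 2y = 0
y = 2 or y = 0, giving (−31, 2) and (−31, 0).
|(−31, 2) − (−31, 0)| = √((0)² + (2)²) = 2.

2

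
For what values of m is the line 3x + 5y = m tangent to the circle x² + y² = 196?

m = ±14√34

Tangency holds when the distance from the centre (0, 0) to the line equals the radius 14:
|3·0 + 5·0 − m| / √34 = 14
|m| = 14√34.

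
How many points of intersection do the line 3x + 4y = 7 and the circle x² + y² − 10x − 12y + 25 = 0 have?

Centre (5, 6), r² = 36. Distance² from centre to line = (32)²/25 = 1024/25.
Since d² > r², the line lies outside the circle.

0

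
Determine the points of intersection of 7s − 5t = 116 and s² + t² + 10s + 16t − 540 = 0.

(−7, −33) and (18, 2)

Express t = (−116 + 7s)/5 and substitute into the circle:
74s² − 814s − 9324 = 0  ⟹  s² − 11s − 126 = 0
s = 18 or s = −7, giving (18, 2) and (−7, −33).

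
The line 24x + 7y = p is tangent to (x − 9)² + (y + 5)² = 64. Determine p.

Tangency holds when the distance from the centre (9, −5) to the line equals the radius 8:
|24·9 + 7·(−5) − p| / √625 = 8
|p − (181)| = 8·25, so p = 381 or p = −19.

p = −19 or p = 381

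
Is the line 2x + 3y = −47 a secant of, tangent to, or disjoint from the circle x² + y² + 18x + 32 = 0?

disjoint

d² = (2·(−9) + 3·0 − (−47))²/13 = 841/13; r² = 49.
Since d² > r², the line lies outside the circle.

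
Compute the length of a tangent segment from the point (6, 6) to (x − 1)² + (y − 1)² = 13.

With centre O = (1, 1), |OP|² = 50 and r² = 13.
The tangent meets the radius at right angles, so tangent² = |PO|² − r² = 50 − 13 = 37.

√37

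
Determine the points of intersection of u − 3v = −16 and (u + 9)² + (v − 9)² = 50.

(−10, 2) and (−4, 4)

Substitute v = (16 + u)/3:
10u² + 140u + 400 = 0  ⟹  u² + 14u + 40 = 0
u = −4 or u = −10, giving (−4, 4) and (−10, 2).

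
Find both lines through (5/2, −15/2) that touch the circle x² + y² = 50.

x + 7y = −50 and x − y = 10

A line y − (−15/2) = m(x − (5/2)) is tangent when its distance from (0, 0) is 5√2:
(−5/2m − (15/2))² = 50(m² + 1)
7m² − 6m − 1 = 0, so m = −1/7 or m = 1.
With m = −1/7: x + 7y = −50. With m = 1: x − y = 10.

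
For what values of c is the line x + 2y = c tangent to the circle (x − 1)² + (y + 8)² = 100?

c = −15 ± 10√5

For a tangent, require d(centre, line) = r = 10.
|1·1 + 2·(−8) − c| / √5 = 10
|c − (−15)| = 10√5.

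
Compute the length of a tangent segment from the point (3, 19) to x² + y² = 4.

Centre (0, 0), r² = 4. |PO|² = (3)² + (19)² = 370.
By the tangent–radius right angle, tangent length = √(|PO|² − r²) = √366.

√366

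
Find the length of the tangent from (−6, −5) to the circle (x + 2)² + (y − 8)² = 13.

With centre O = (−2, 8), |OP|² = 185 and r² = 13.
The tangent meets the radius at right angles, so tangent² = |PO|² − r² = 185 − 13 = 172.

2√43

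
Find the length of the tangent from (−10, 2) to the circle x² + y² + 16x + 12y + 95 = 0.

3√7

Centre (−8, −6), r² = 5. |PO|² = (−2)² + (8)² = 68.
By the tangent–radius right angle, tangent length = √(|PO|² − r²) = √63 = 3√7.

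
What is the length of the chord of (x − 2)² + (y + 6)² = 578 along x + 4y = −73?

10√17

Centre (2, −6), r² = 578. Perpendicular distance d from centre to line = |51| / √17 = 51/√17.
Half the chord is √(r² − d²) = √(425), so the full chord is 10√17.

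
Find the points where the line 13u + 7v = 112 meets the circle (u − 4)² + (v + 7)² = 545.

Express v = (112 − 13u)/7 and substitute into the circle:
218u² − 4578u = 0  ⟹  u² − 21u = 0
u = 21 or u = 0, giving (21, −23) and (0, 16).

(0, 16) and (21, −23)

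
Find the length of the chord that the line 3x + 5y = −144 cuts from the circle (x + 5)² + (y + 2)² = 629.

5√34

Express y = (−144 − 3x)/5 and substitute into the circle:
34x² + 1054x + 2856 = 0  ⟹  x² + 31x + 84 = 0
x = −3 or x = −28, giving (−3, −27) and (−28, −12).
|(−3, −27) − (−28, −12)| = √((25)² + (−15)²) = 5√34.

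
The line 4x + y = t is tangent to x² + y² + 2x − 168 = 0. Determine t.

The line touches the circle iff its distance from (−1, 0) is 13:
|4·(−1) + 1·0 − t| / √17 = 13
|t − (−4)| = 13√17.

t = −4 ± 13√17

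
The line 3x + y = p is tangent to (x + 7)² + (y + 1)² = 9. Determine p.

Tangency holds when the distance from the centre (−7, −1) to the line equals the radius 3:
|3·(−7) + 1·(−1) − p| / √10 = 3
|p − (−22)| = 3√10.

p = −22 ± 3√10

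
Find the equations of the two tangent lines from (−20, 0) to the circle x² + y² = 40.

x − 3y = −20 and x + 3y = −20

Write the tangent as mx − y + (0 − m·(−20)) = 0 and set its distance from the centre to 2√10:
[m·(20) − (0)]² = 40(m² + 1)
9m² − 1 = 0, so m = 1/3 or m = −1/3.
With m = 1/3: x − 3y = −20. With m = −1/3: x + 3y = −20.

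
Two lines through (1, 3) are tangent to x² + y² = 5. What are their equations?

2x + y = 5 and x − 2y = −5

A line y − (3) = m(x − (1)) is tangent when its distance from (0, 0) is √5:
(−1m − (−3))² = 5(m² + 1)
2m² + 3m − 2 = 0, so m = −2 or m = 1/2.
With m = −2: 2x + y = 5. With m = 1/2: x − 2y = −5.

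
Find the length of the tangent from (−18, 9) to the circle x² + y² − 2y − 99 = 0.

Centre (0, 1), r² = 100. |PO|² = (−18)² + (8)² = 388.
Power of the point: PT² = |PO|² − r² = 288, so PT = 12√2.

12√2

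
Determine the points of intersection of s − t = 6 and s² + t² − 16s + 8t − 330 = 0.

Substitute t = s − 6:
2s² − 20s − 342 = 0  ⟹  s² − 10s − 171 = 0
s = 19 or s = −9, giving (19, 13) and (−9, −15).

(−9, −15) and (19, 13)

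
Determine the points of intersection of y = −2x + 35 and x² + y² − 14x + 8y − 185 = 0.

(12, 11) and (22, −9)

From the line, y = −2x + 35. Substituting:
5x² − 170x + 1320 = 0  ⟹  x² − 34x + 264 = 0
x = 22 or x = 12, giving (22, −9) and (12, 11).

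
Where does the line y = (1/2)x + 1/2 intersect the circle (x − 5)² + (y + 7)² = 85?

(−1, 0) and (3, 2)

Substitute y = (1 + x)/2:
5x² − 10x − 15 = 0  ⟹  x² − 2x − 3 = 0
x = 3 or x = −1, giving (3, 2) and (−1, 0).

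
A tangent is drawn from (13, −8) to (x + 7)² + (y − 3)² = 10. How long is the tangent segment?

√511

Centre (−7, 3), r² = 10. |PO|² = (20)² + (−11)² = 521.
Power of the point: PT² = |PO|² − r² = 511, so PT = √511.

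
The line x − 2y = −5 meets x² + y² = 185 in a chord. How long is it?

12√5

From the line, y = (5 + x)/2. Substituting:
5x² + 10x − 715 = 0  ⟹  x² + 2x − 143 = 0
x = 11 or x = −13, giving (11, 8) and (−13, −4).
Chord length = distance between (11, 8) and (−13, −4) = √720 = 12√5.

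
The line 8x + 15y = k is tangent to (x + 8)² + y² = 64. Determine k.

For a tangent, require d(centre, line) = r = 8.
|8·(−8) + 15·0 − k| / √289 = 8
|k − (−64)| = 8·17, so k = 72 or k = −200.

k = −200 or k = 72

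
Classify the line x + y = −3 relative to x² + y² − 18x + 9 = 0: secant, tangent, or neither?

tangent

d² = (1·9 + 1·0 − (−3))²/2 = 72; r² = 72.
Since d² = r², the line is tangent.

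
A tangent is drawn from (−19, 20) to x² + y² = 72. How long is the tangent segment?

√689

Centre (0, 0), r² = 72. |PO|² = (−19)² + (20)² = 761.
The tangent meets the radius at right angles, so tangent² = |PO|² − r² = 761 − 72 = 689.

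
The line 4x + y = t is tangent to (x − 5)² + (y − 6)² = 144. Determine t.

t = 26 ± 12√17

For a tangent, require d(centre, line) = r = 12.
|4·5 + 1·6 − t| / √17 = 12
|t − (26)| = 12√17.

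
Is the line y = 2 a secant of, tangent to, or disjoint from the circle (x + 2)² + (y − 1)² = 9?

secant

Substituting the line into the circle gives x² + 4x − 4 = 0.
Δ = 16 − (−16) = 32.
Two real roots: the line is a secant.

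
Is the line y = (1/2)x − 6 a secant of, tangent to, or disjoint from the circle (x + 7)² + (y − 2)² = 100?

disjoint

Substituting the line into the circle gives 5x² + 24x + 52 = 0.
Discriminant = (24)² − 4·5·(52) = −464 < 0.
No real roots: the line does not meet the circle.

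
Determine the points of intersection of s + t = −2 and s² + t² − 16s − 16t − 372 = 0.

(−14, 12) and (12, −14)

Substitute t = −s − 2:
2s² + 4s − 336 = 0  ⟹  s² + 2s − 168 = 0
s = 12 or s = −14, giving (12, −14) and (−14, 12).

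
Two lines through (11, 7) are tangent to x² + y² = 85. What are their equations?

Write the tangent as mx − y + (7 − m·(11)) = 0 and set its distance from the centre to √85:
(−11m − (−7))² = 85(m² + 1)
18m² − 77m − 18 = 0, so m = −2/9 or m = 9/2.
Through (11, 7) these give 2x + 9y = 85 and 9x − 2y = 85.

2x + 9y = 85 and 9x − 2y = 85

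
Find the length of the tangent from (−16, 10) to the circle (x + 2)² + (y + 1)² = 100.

√217

With centre O = (−2, −1), |OP|² = 317 and r² = 100.
By the tangent–radius right angle, tangent length = √(|PO|² − r²) = √217.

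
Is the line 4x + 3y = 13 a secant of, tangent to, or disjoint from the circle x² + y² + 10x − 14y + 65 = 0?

Centre (−5, 7), r² = 9. Distance² from centre to line = (−12)²/25 = 144/25.
Since d² < r², the line cuts the circle twice.

secant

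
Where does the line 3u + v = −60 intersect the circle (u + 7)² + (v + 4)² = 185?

From the line, v = −3u − 60. Substituting:
10u² + 350u + 3000 = 0  ⟹  u² + 35u + 300 = 0
u = −15 or u = −20, giving (−15, −15) and (−20, 0).

(−20, 0) and (−15, −15)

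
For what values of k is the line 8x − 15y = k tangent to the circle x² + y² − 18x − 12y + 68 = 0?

Tangency holds when the distance from the centre (9, 6) to the line equals the radius 7:
|8·9 − 15·6 − k| / √289 = 7
|k − (−18)| = 7·17, so k = 101 or k = −137.

k = −137 or k = 101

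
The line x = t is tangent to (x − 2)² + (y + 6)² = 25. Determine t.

t = −3 or t = 7

The line touches the circle iff its distance from (2, −6) is 5:
|1·2 + 0·(−6) − t| / √1 = 5
|t − (2)| = 5, so t = 7 or t = −3.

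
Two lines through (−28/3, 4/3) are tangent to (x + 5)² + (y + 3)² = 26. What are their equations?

x − 5y = −16 and 5x − y = −48

A line y − (4/3) = m(x − (−28/3)) is tangent when its distance from (−5, −3) is √26:
[m·(13/3) − (−13/3)]² = 26(m² + 1)
5m² − 26m + 5 = 0, so m = 1/5 or m = 5.
With m = 1/5: x − 5y = −16. With m = 5: 5x − y = −48.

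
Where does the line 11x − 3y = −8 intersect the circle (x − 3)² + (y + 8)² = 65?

Express y = (8 + 11x)/3 and substitute into the circle:
130x² + 650x + 520 = 0  ⟹  x² + 5x + 4 = 0
x = −1 or x = −4, giving (−1, −1) and (−4, −12).

(−4, −12) and (−1, −1)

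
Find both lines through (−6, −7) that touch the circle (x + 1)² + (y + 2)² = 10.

x − 3y = 15 and 3x − y = −11

A line y − (−7) = m(x − (−6)) is tangent when its distance from (−1, −2) is √10:
(5m − (5))² = 10(m² + 1)
3m² − 10m + 3 = 0, so m = 1/3 or m = 3.
Through (−6, −7) these give x − 3y = 15 and 3x − y = −11.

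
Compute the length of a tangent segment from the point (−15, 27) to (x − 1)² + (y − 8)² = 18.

√599

With centre O = (1, 8), |OP|² = 617 and r² = 18.
By the tangent–radius right angle, tangent length = √(|PO|² − r²) = √599.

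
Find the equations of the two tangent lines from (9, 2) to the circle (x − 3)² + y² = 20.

Let a tangent through (9, 2) have slope m. Its distance from (3, 0) must equal 2√5:
(−6m − (−2))² = 20(m² + 1)
2m² − 3m − 2 = 0, so m = −1/2 or m = 2.
Through (9, 2) these give x + 2y = 13 and 2x − y = 16.

x + 2y = 13 and 2x − y = 16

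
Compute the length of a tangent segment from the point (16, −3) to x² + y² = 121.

With centre O = (0, 0), |OP|² = 265 and r² = 121.
Power of the point: PT² = |PO|² − r² = 144, so PT = 12.

12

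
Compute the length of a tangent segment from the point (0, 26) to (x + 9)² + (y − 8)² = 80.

Centre (−9, 8), r² = 80. |PO|² = (9)² + (18)² = 405.
By the tangent–radius right angle, tangent length = √(|PO|² − r²) = √325 = 5√13.

5√13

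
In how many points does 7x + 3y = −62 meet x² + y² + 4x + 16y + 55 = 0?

d² = (7·(−2) + 3·(−8) − (−62))²/58 = 288/29; r² = 13.
Since d² < r², the line cuts the circle twice.

2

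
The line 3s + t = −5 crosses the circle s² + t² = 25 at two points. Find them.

Substitute t = −3s − 5:
10s² + 30s = 0  ⟹  s² + 3s = 0
s = 0 or s = −3, giving (0, −5) and (−3, 4).

(−3, 4) and (0, −5)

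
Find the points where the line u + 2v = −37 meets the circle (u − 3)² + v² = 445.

(−15, −11) and (5, −21)

Express v = (−37 − u)/2 and substitute into the circle:
5u² + 50u − 375 = 0  ⟹  u² + 10u − 75 = 0
u = 5 or u = −15, giving (5, −21) and (−15, −11).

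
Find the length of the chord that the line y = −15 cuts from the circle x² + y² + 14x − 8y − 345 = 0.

14

From the line, y = −15. Substituting:
x² + 14x = 0
x = 0 or x = −14, giving (0, −15) and (−14, −15).
Chord length = distance between (0, −15) and (−14, −15) = √196 = 14.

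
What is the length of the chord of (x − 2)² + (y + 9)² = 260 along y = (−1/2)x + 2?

From the line, y = (4 − x)/2. Substituting:
5x² − 60x − 540 = 0  ⟹  x² − 12x − 108 = 0
x = 18 or x = −6, giving (18, −7) and (−6, 5).
Chord length = distance between (18, −7) and (−6, 5) = √720 = 12√5.

12√5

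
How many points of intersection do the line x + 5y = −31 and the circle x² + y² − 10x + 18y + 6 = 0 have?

d² = (1·5 + 5·(−9) − (−31))²/26 = 81/26; r² = 100.
Since d² < r², the line cuts the circle twice.

2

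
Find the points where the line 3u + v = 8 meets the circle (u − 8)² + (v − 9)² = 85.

(−1, 11) and (2, 2)

From the line, v = −3u + 8. Substituting:
10u² − 10u − 20 = 0  ⟹  u² − u − 2 = 0
u = 2 or u = −1, giving (2, 2) and (−1, 11).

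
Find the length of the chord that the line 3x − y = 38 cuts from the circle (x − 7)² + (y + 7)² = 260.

10√10

Substitute y = 3x − 38:
10x² − 200x + 750 = 0  ⟹  x² − 20x + 75 = 0
x = 15 or x = 5, giving (15, 7) and (5, −23).
Chord length = distance between (15, 7) and (5, −23) = √1000 = 10√10.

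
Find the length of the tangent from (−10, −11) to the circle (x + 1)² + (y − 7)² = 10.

The centre is (−1, 7) and r = √10. The square of the distance from P to the centre is 81 + 324 = 405.
By the tangent–radius right angle, tangent length = √(|PO|² − r²) = √395.

√395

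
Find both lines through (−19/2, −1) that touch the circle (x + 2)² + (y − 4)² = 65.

A line y − (−1) = m(x − (−19/2)) is tangent when its distance from (−2, 4) is √65:
(15/2m − (5))² = 65(m² + 1)
7m² + 60m + 32 = 0, so m = −8 or m = −4/7.
With m = −8: 8x + y = −77. With m = −4/7: 4x + 7y = −45.

8x + y = −77 and 4x + 7y = −45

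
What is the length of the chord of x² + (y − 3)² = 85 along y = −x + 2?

13√2

Substitute y = −x + 2:
2x² + 2x − 84 = 0  ⟹  x² + x − 42 = 0
x = 6 or x = −7, giving (6, −4) and (−7, 9).
|(6, −4) − (−7, 9)| = √((13)² + (−13)²) = 13√2.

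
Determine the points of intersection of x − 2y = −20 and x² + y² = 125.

Express y = (20 + x)/2 and substitute into the circle:
5x² + 40x − 100 = 0  ⟹  x² + 8x − 20 = 0
x = 2 or x = −10, giving (2, 11) and (−10, 5).

(−10, 5) and (2, 11)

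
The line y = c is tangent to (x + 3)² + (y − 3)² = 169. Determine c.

c = −10 or c = 16

The line touches the circle iff its distance from (−3, 3) is 13:
|0·(−3) + 1·3 − c| / √1 = 13
|c − (3)| = 13, so c = 16 or c = −10.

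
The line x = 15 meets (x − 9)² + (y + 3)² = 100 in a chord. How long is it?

16

The line gives x = 15. Substituting into the circle:
y² + 6y − 55 = 0
y = 5 or y = −11, giving (15, 5) and (15, −11).
|(15, 5) − (15, −11)| = √((0)² + (16)²) = 16.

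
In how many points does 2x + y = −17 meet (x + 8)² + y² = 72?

2

Substituting the line into the circle gives 5x² + 84x + 281 = 0.
Discriminant = (84)² − 4·5·(281) = 1436 > 0.
Two real roots: the line is a secant.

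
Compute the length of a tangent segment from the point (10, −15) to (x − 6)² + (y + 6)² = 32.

With centre O = (6, −6), |OP|² = 97 and r² = 32.
By the tangent–radius right angle, tangent length = √(|PO|² − r²) = √65.

√65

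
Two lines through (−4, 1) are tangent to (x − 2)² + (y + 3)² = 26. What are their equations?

A line y − (1) = m(x − (−4)) is tangent when its distance from (2, −3) is √26:
[m·(6) − (−4)]² = 26(m² + 1)
5m² + 24m − 5 = 0, so m = 1/5 or m = −5.
With m = 1/5: x − 5y = −9. With m = −5: 5x + y = −19.

x − 5y = −9 and 5x + y = −19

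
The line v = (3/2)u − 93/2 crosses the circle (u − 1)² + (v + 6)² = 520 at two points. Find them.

(15, −24) and (23, −12)

From the line, v = (−93 + 3u)/2. Substituting:
13u² − 494u + 4485 = 0  ⟹  u² − 38u + 345 = 0
u = 23 or u = 15, giving (23, −12) and (15, −24).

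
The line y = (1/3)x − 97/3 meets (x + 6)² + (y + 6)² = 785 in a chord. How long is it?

Express y = (−97 + x)/3 and substitute into the circle:
10x² − 50x − 500 = 0  ⟹  x² − 5x − 50 = 0
x = 10 or x = −5, giving (10, −29) and (−5, −34).
Chord length = distance between (10, −29) and (−5, −34) = √250 = 5√10.

5√10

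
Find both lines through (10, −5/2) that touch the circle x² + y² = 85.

9x + 2y = 85 and 7x − 6y = 85

Write the tangent as mx − y + (−5/2 − m·(10)) = 0 and set its distance from the centre to √85:
[m·(−10) − (5/2)]² = 85(m² + 1)
12m² + 40m − 63 = 0, so m = −9/2 or m = 7/6.
With m = −9/2: 9x + 2y = 85. With m = 7/6: 7x − 6y = 85.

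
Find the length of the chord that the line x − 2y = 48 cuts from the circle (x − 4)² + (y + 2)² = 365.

6√5

Express y = (−48 + x)/2 and substitute into the circle:
5x² − 120x + 540 = 0  ⟹  x² − 24x + 108 = 0
x = 18 or x = 6, giving (18, −15) and (6, −21).
|(18, −15) − (6, −21)| = √((12)² + (6)²) = 6√5.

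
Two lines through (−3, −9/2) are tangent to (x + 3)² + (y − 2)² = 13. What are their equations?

3x + 2y = −18 and 3x − 2y = 0

A line y − (−9/2) = m(x − (−3)) is tangent when its distance from (−3, 2) is √13:
(0m − (13/2))² = 13(m² + 1)
4m² − 9 = 0, so m = −3/2 or m = 3/2.
With m = −3/2: 3x + 2y = −18. With m = 3/2: 3x − 2y = 0.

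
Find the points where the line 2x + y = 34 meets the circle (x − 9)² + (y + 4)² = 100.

(15, 4) and (19, −4)

Substitute y = −2x + 34:
5x² − 170x + 1425 = 0  ⟹  x² − 34x + 285 = 0
x = 19 or x = 15, giving (19, −4) and (15, 4).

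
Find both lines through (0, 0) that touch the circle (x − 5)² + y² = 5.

x − 2y = 0 and x + 2y = 0

Write the tangent as mx − y + (0 − m·(0)) = 0 and set its distance from the centre to √5:
(5m − (0))² = 5(m² + 1)
4m² − 1 = 0, so m = 1/2 or m = −1/2.
Through (0, 0) these give x − 2y = 0 and x + 2y = 0.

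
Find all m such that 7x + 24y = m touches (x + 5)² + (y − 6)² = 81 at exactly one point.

The line touches the circle iff its distance from (−5, 6) is 9:
|7·(−5) + 24·6 − m| / √625 = 9
|m − (109)| = 9·25, so m = 334 or m = −116.

m = −116 or m = 334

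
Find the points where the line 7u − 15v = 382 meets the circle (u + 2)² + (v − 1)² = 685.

(1, −25) and (16, −18)

Express v = (−382 + 7u)/15 and substitute into the circle:
274u² − 4658u + 4384 = 0  ⟹  u² − 17u + 16 = 0
u = 16 or u = 1, giving (16, −18) and (1, −25).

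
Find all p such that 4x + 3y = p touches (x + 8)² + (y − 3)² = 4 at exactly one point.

p = −33 or p = −13

The line touches the circle iff its distance from (−8, 3) is 2:
|4·(−8) + 3·3 − p| / √25 = 2
|p − (−23)| = 2·5, so p = −13 or p = −33.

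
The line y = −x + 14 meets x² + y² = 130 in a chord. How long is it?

8√2

Express y = −x + 14 and substitute into the circle:
2x² − 28x + 66 = 0  ⟹  x² − 14x + 33 = 0
x = 11 or x = 3, giving (11, 3) and (3, 11).
|(11, 3) − (3, 11)| = √((8)² + (−8)²) = 8√2.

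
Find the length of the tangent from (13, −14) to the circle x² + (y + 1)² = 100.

√238

Centre (0, −1), r² = 100. |PO|² = (13)² + (−13)² = 338.
Power of the point: PT² = |PO|² − r² = 238, so PT = √238.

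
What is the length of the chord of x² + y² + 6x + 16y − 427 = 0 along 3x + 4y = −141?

20

The distance from (−3, −8) to the line is 100/√25, and r² = 500.
Chord = 2√(r² − d²) = 2·√(100) = 20.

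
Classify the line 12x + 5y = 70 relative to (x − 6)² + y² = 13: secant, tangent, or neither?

secant

d² = (12·6 + 5·0 − (70))²/169 = 4/169; r² = 13.
Since d² < r², the line cuts the circle twice.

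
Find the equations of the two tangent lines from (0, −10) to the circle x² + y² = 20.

2x − y = 10 and 2x + y = −10

Let a tangent through (0, −10) have slope m. Its distance from (0, 0) must equal 2√5:
(0m − (10))² = 20(m² + 1)
m² − 4 = 0, so m = 2 or m = −2.
With m = 2: 2x − y = 10. With m = −2: 2x + y = −10.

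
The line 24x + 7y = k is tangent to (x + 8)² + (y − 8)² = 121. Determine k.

The line touches the circle iff its distance from (−8, 8) is 11:
|24·(−8) + 7·8 − k| / √625 = 11
|k − (−136)| = 11·25, so k = 139 or k = −411.

k = −411 or k = 139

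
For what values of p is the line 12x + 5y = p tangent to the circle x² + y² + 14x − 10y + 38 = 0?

The line touches the circle iff its distance from (−7, 5) is 6:
|12·(−7) + 5·5 − p| / √169 = 6
|p − (−59)| = 6·13, so p = 19 or p = −137.

p = −137 or p = 19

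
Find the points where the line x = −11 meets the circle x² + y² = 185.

The line gives x = −11. Substituting into the circle:
y² − 64 = 0
y = 8 or y = −8, giving (−11, 8) and (−11, −8).

(−11, −8) and (−11, 8)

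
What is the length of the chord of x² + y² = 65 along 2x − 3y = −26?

Substitute y = (26 + 2x)/3:
13x² + 104x + 91 = 0  ⟹  x² + 8x + 7 = 0
x = −1 or x = −7, giving (−1, 8) and (−7, 4).
|(−1, 8) − (−7, 4)| = √((6)² + (4)²) = 2√13.

2√13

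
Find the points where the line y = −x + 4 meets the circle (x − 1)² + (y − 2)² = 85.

Substitute y = −x + 4:
2x² − 6x − 80 = 0  ⟹  x² − 3x − 40 = 0
x = 8 or x = −5, giving (8, −4) and (−5, 9).

(−5, 9) and (8, −4)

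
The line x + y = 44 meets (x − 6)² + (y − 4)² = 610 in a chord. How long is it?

8√2

Centre (6, 4), r² = 610. Perpendicular distance d from centre to line = |−34| / √2 = 34/√2.
Half the chord is √(r² − d²) = √(32), so the full chord is 8√2.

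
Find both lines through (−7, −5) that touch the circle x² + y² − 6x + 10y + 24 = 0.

Let a tangent through (−7, −5) have slope m. Its distance from (3, −5) must equal √10:
(10m − (0))² = 10(m² + 1)
9m² − 1 = 0, so m = 1/3 or m = −1/3.
Through (−7, −5) these give x − 3y = 8 and x + 3y = −22.

x − 3y = 8 and x + 3y = −22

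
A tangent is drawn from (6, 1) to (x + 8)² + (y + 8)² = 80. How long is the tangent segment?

√197

Centre (−8, −8), r² = 80. |PO|² = (14)² + (9)² = 277.
By the tangent–radius right angle, tangent length = √(|PO|² − r²) = √197.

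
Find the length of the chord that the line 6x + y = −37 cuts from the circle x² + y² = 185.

4√37

Express y = −6x − 37 and substitute into the circle:
37x² + 444x + 1184 = 0  ⟹  x² + 12x + 32 = 0
x = −4 or x = −8, giving (−4, −13) and (−8, 11).
|(−4, −13) − (−8, 11)| = √((4)² + (−24)²) = 4√37.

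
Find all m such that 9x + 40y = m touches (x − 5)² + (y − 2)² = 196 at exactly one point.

m = −449 or m = 699

Tangency holds when the distance from the centre (5, 2) to the line equals the radius 14:
|9·5 + 40·2 − m| / √1681 = 14
|m − (125)| = 14·41, so m = 699 or m = −449.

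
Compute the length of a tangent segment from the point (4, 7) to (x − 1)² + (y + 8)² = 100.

Centre (1, −8), r² = 100. |PO|² = (3)² + (15)² = 234.
Power of the point: PT² = |PO|² − r² = 134, so PT = √134.

√134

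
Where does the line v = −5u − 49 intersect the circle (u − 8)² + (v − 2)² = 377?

From the line, v = −5u − 49. Substituting:
26u² + 494u + 2288 = 0  ⟹  u² + 19u + 88 = 0
u = −8 or u = −11, giving (−8, −9) and (−11, 6).

(−11, 6) and (−8, −9)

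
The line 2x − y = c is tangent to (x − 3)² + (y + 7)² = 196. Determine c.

c = 13 ± 14√5

The line touches the circle iff its distance from (3, −7) is 14:
|2·3 − 1·(−7) − c| / √5 = 14
|c − (13)| = 14√5.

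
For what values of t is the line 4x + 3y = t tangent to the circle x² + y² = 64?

t = −40 or t = 40

Tangency holds when the distance from the centre (0, 0) to the line equals the radius 8:
|4·0 + 3·0 − t| / √25 = 8
|t| = 8·5, so t = 40 or t = −40.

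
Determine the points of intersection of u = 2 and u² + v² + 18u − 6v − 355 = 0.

The line gives u = 2. Substituting into the circle:
v² − 6v − 315 = 0
v = 21 or v = −15, giving (2, 21) and (2, −15).

(2, −15) and (2, 21)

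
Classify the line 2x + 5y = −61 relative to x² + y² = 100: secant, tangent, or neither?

neither

Substituting the line into the circle gives 29x² + 244x + 1221 = 0.
Δ = 59536 − 141636 = −82100.
No real roots: the line does not meet the circle.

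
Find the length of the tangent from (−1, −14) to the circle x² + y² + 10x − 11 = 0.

4√11

The centre is (−5, 0) and r = 6. The square of the distance from P to the centre is 16 + 196 = 212.
Power of the point: PT² = |PO|² − r² = 176, so PT = 4√11.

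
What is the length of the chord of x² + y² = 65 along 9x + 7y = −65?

√130

Centre (0, 0), r² = 65. Perpendicular distance d from centre to line = |65| / √130 = 65/√130.
Half the chord is √(r² − d²) = √(65/2), so the full chord is √130.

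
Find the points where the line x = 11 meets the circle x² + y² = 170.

The line gives x = 11. Substituting into the circle:
y² − 49 = 0
y = 7 or y = −7, giving (11, 7) and (11, −7).

(11, −7) and (11, 7)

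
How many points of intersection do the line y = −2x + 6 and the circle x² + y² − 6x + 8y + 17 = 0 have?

Substituting the line into the circle gives 5x² − 46x + 101 = 0.
Discriminant = (−46)² − 4·5·(101) = 96 > 0.
Two real roots: the line is a secant.

2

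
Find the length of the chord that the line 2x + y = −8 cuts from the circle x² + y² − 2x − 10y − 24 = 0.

2√5

The distance from (1, 5) to the line is 15/√5, and r² = 50.
Chord = 2√(r² − d²) = 2·√(5) = 2√5.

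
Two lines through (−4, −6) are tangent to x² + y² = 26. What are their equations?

5x + y = −26 and x − 5y = 26

Write the tangent as mx − y + (−6 − m·(−4)) = 0 and set its distance from the centre to √26:
(4m − (6))² = 26(m² + 1)
5m² + 24m − 5 = 0, so m = −5 or m = 1/5.
Through (−4, −6) these give 5x + y = −26 and x − 5y = 26.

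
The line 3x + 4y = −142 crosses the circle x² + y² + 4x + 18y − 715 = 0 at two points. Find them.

Substitute y = (−142 − 3x)/4:
25x² + 700x − 1500 = 0  ⟹  x² + 28x − 60 = 0
x = 2 or x = −30, giving (2, −37) and (−30, −13).

(−30, −13) and (2, −37)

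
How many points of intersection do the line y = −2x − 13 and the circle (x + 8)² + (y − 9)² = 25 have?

2

Substituting the line into the circle gives 5x² + 104x + 523 = 0.
Δ = 10816 − 10460 = 356.
Two real roots: the line is a secant.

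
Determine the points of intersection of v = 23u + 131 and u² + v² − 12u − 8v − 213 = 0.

Express v = 23u + 131 and substitute into the circle:
530u² + 5830u + 15900 = 0  ⟹  u² + 11u + 30 = 0
u = −5 or u = −6, giving (−5, 16) and (−6, −7).

(−6, −7) and (−5, 16)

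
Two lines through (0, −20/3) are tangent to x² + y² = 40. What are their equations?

Let a tangent through (0, −20/3) have slope m. Its distance from (0, 0) must equal 2√10:
(0m − (20/3))² = 40(m² + 1)
9m² − 1 = 0, so m = −1/3 or m = 1/3.
With m = −1/3: x + 3y = −20. With m = 1/3: x − 3y = 20.

x + 3y = −20 and x − 3y = 20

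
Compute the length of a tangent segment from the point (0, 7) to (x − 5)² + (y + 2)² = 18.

2√22

With centre O = (5, −2), |OP|² = 106 and r² = 18.
Power of the point: PT² = |PO|² − r² = 88, so PT = 2√22.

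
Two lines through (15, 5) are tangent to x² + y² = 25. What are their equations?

A line y − (5) = m(x − (15)) is tangent when its distance from (0, 0) is 5:
[m·(−15) − (−5)]² = 25(m² + 1)
4m² − 3m = 0, so m = 3/4 or m = 0.
Through (15, 5) these give 3x − 4y = 25 and y = 5.

3x − 4y = 25 and y = 5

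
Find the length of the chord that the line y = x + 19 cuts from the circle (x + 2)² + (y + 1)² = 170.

4√2

Centre (−2, −1), r² = 170. Perpendicular distance d from centre to line = |18| / √2 = 18/√2.
Half the chord is √(r² − d²) = √(8), so the full chord is 4√2.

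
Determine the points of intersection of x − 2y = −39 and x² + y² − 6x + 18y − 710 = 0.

(−17, 11) and (−1, 19)

Substitute y = (39 + x)/2:
5x² + 90x + 85 = 0  ⟹  x² + 18x + 17 = 0
x = −1 or x = −17, giving (−1, 19) and (−17, 11).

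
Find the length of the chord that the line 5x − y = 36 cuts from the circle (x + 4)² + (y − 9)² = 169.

Substitute y = 5x − 36:
26x² − 442x + 1872 = 0  ⟹  x² − 17x + 72 = 0
x = 9 or x = 8, giving (9, 9) and (8, 4).
|(9, 9) − (8, 4)| = √((1)² + (5)²) = √26.

√26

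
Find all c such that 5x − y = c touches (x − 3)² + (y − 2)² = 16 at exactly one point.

c = 13 ± 4√26

For a tangent, require d(centre, line) = r = 4.
|5·3 − 1·2 − c| / √26 = 4
|c − (13)| = 4√26.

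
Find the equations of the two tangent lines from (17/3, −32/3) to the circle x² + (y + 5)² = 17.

4x + y = 12 and x + 4y = −37

A line y − (−32/3) = m(x − (17/3)) is tangent when its distance from (0, −5) is √17:
[m·(−17/3) − (17/3)]² = 17(m² + 1)
4m² + 17m + 4 = 0, so m = −4 or m = −1/4.
With m = −4: 4x + y = 12. With m = −1/4: x + 4y = −37.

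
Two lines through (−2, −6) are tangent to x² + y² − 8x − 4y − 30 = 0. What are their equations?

Write the tangent as mx − y + (−6 − m·(−2)) = 0 and set its distance from the centre to 5√2:
[m·(6) − (8)]² = 50(m² + 1)
7m² + 48m − 7 = 0, so m = −7 or m = 1/7.
With m = −7: 7x + y = −20. With m = 1/7: x − 7y = 40.

7x + y = −20 and x − 7y = 40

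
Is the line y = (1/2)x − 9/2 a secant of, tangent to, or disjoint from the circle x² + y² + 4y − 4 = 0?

Centre (0, −2), r² = 8. Distance² from centre to line = (−5)²/5 = 5.
Since d² < r², the line cuts the circle twice.

secant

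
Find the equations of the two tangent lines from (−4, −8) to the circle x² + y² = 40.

x − 3y = 20 and 3x + y = −20

Let a tangent through (−4, −8) have slope m. Its distance from (0, 0) must equal 2√10:
[m·(4) − (8)]² = 40(m² + 1)
3m² + 8m − 3 = 0, so m = 1/3 or m = −3.
With m = 1/3: x − 3y = 20. With m = −3: 3x + y = −20.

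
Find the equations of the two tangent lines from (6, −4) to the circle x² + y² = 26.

x − 5y = 26 and 5x + y = 26

Let a tangent through (6, −4) have slope m. Its distance from (0, 0) must equal √26:
[m·(−6) − (4)]² = 26(m² + 1)
5m² + 24m − 5 = 0, so m = 1/5 or m = −5.
With m = 1/5: x − 5y = 26. With m = −5: 5x + y = 26.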